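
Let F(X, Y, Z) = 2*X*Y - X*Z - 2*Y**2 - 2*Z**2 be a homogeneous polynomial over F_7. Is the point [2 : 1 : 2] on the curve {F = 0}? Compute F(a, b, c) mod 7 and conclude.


F(2,1,2) ≡ 4 (mod 7); P is NOT on the curve.

Evaluate F(2, 1, 2) term-by-term (mod 7).
  2*X*Y ↦ 2·2·1·1 = 4
  -X*Z ↦ -1·2·1·2 = -4
  -2*Y**2 ↦ -2·1·1·1 = -2
  -2*Z**2 ↦ -2·1·1·4 = -8
Sum: F(2, 1, 2) = (4) + (-4) + (-2) + (-8) = -10.
Reducing mod 7: -10 ≡ 4 (mod 7).
Since F(a, b, c) ≡ 4 ≠ 0 (mod 7), P does NOT lie on the curve.


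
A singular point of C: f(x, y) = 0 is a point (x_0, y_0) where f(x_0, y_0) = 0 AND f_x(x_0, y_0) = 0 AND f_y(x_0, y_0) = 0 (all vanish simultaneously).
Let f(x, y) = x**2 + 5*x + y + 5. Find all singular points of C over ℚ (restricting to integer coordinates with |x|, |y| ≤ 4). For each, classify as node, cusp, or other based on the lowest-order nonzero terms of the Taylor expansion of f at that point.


No singular points in the scanned grid; C is smooth there.

Compute partial derivatives:
  f_x = 2*x + 5.
  f_y = 1.
f_y = 1 is a nonzero constant, so f_y never vanishes: no point (x, y) can satisfy f = f_x = f_y = 0. In particular no (x, y) ∈ {−4, ..., 4}² is singular; the curve is smooth.


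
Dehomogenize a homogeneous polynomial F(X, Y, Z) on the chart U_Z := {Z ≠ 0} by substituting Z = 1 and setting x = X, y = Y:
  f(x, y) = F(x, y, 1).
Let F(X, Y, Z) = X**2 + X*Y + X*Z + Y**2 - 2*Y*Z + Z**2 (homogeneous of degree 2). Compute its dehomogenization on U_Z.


f(x, y) = x**2 + x*y + x + y**2 - 2*y + 1

On U_Z we set Z = 1. Each monomial c·X^i·Y^j·Z^k in F becomes c·x^i·y^j·1^k = c·x^i·y^j.
Substituting Z = 1: F(X, Y, 1) = x**2 + x*y + x + y**2 - 2*y + 1.
Note: deg(f) ≤ deg(F) = 2; strict inequality happens when F is divisible by Z (lost terms).


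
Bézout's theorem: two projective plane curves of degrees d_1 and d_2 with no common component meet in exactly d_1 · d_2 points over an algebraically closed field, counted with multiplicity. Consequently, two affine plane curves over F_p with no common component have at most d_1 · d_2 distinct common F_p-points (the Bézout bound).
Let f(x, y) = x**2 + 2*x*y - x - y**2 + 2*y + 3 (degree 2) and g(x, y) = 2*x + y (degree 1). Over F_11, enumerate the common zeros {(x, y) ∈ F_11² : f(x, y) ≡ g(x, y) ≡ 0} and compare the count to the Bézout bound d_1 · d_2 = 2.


Common zeros: ∅; count = 0; Bézout bound = 2.

deg(f) = 2, deg(g) = 1, so Bézout bound = 2.
Scan x ∈ F_11. For each x, list the y ∈ F_11 with f(x, y) ≡ 0 and those with g(x, y) ≡ 0 (mod 11); the common zeros in that column are the intersection.
  x = 0: f ≡ 0 at y ∈ {3, 10}; g ≡ 0 at y ∈ {0}; common: ∅.
  x = 1: f ≡ 0 at y ∈ ∅; g ≡ 0 at y ∈ {9}; common: ∅.
  x = 2: f ≡ 0 at y ∈ {8, 9}; g ≡ 0 at y ∈ {7}; common: ∅.
  x = 3: f ≡ 0 at y ∈ {9, 10}; g ≡ 0 at y ∈ {5}; common: ∅.
  x = 4: f ≡ 0 at y ∈ ∅; g ≡ 0 at y ∈ {3}; common: ∅.
  x = 5: f ≡ 0 at y ∈ {4, 8}; g ≡ 0 at y ∈ {1}; common: ∅.
  x = 6: f ≡ 0 at y ∈ {0, 3}; g ≡ 0 at y ∈ {10}; common: ∅.
  x = 7: f ≡ 0 at y ∈ ∅; g ≡ 0 at y ∈ {8}; common: ∅.
  x = 8: f ≡ 0 at y ∈ ∅; g ≡ 0 at y ∈ {6}; common: ∅.
  x = 9: f ≡ 0 at y ∈ ∅; g ≡ 0 at y ∈ {4}; common: ∅.
  x = 10: f ≡ 0 at y ∈ {4, 7}; g ≡ 0 at y ∈ {2}; common: ∅.
Collecting: common zeros = ∅, so the count is 0.
Comparison with the Bézout bound: 0 ≤ 2 = deg(f)·deg(g), as expected for curves with no common component (the affine F_11-count falls short of the bound because intersections may lie at infinity, over extension fields, or carry multiplicity).


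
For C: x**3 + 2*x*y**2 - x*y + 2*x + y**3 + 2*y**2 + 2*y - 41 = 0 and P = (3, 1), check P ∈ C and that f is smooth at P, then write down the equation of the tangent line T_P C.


Tangent line at P: 30*x + 18*y - 108 = 0.

Step 1: f(3, 1) = 0, so P lies on C.
Step 2: partial derivatives
  f_x(x, y) = 3*x**2 + 2*y**2 - y + 2, f_y(x, y) = 4*x*y - x + 3*y**2 + 4*y + 2.
  f_x(P) = 30, f_y(P) = 18 (gradient nonzero, so P is smooth).
Step 3: tangent line at P: 30·(x − 3) + 18·(y − 1) = 0.
Expanding: 30*x + 18*y - 108 = 0.


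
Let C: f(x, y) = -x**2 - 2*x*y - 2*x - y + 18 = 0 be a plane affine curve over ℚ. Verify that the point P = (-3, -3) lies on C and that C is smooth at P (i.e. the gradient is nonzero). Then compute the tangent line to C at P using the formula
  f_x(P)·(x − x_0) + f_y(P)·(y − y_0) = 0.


Tangent line at P: 10*x + 5*y + 45 = 0.

Step 1: f(-3, -3) = 0, so P lies on C.
Step 2: partial derivatives
  f_x(x, y) = -2*x - 2*y - 2, f_y(x, y) = -2*x - 1.
  f_x(P) = 10, f_y(P) = 5 (gradient nonzero, so P is smooth).
Step 3: tangent line at P: 10·(x − -3) + 5·(y − -3) = 0.
Expanding: 10*x + 5*y + 45 = 0.


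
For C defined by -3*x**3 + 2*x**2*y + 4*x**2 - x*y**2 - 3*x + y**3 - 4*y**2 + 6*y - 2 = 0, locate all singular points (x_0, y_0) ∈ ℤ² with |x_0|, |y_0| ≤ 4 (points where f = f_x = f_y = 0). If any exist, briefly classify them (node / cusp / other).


Singular points: {(1, 2)}; classification: node.

Compute partial derivatives:
  f_x = -9*x**2 + 4*x*y + 8*x - y**2 - 3.
  f_y = 2*x**2 - 2*x*y + 3*y**2 - 8*y + 6.
Scan x_0 ∈ {−4, ..., 4}. For each x_0, f_y(x_0, y) is a polynomial in y; find its integer roots y ∈ {−4, ..., 4}, then test f_x and f at those candidates.
  x = -4: f_y(-4, y) = 3*y**2 + 38; no integer root y with |y| ≤ 4.
  x = -3: f_y(-3, y) = 3*y**2 - 2*y + 24; no integer root y with |y| ≤ 4.
  x = -2: f_y(-2, y) = 3*y**2 - 4*y + 14; no integer root y with |y| ≤ 4.
  x = -1: f_y(-1, y) = 3*y**2 - 6*y + 8; no integer root y with |y| ≤ 4.
  x = 0: f_y(0, y) = 3*y**2 - 8*y + 6; no integer root y with |y| ≤ 4.
  x = 1: f_y(1, y) = 3*y**2 - 10*y + 8; vanishes at y ∈ {2}. (1, 2): f_x = 0, f = 0 — SINGULAR.
  x = 2: f_y(2, y) = 3*y**2 - 12*y + 14; no integer root y with |y| ≤ 4.
  x = 3: f_y(3, y) = 3*y**2 - 14*y + 24; no integer root y with |y| ≤ 4.
  x = 4: f_y(4, y) = 3*y**2 - 16*y + 38; no integer root y with |y| ≤ 4.
Only singular point on the grid: (1, 2).
Classify: substitute x = 1 + u, y = 2 + v and expand: f = -3*u**3 + 2*u**2*v - u**2 - u*v**2 + v**3 + v**2.
No constant or linear terms (consistent with a singular point). Quadratic part: -u**2 + v**2. Cubic part: -3*u**3 + 2*u**2*v - u*v**2 + v**3.
The quadratic part v**2 - u**2 = (v − u)(v + u) splits into two distinct linear factors, so there are two distinct tangent lines y − 2 = ±(x − 1) — this is a node (ordinary double point).
Classification: node.


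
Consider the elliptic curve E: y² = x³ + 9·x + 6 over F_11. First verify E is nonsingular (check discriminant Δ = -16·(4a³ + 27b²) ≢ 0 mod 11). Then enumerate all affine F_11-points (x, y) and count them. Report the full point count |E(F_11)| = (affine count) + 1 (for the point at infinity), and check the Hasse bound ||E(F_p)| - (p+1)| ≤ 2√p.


Affine points = {(1, 4), (1, 7), (3, 4), (3, 7), (5, 0), (6, 1), (6, 10), (7, 4), (7, 7)}; affine count = 9; |E(F_11)| = 10.

Discriminant check: Δ ∝ 4a³ + 27b² = 4·9³ + 27·6² = 4·729 + 27·36 ≡ 5 (mod 11). Nonzero ⇒ E is nonsingular.
For each x ∈ F_11, compute rhs = x³ + 9·x + 6 mod 11, then count y ∈ F_11 with y² ≡ rhs.
  x = 0: rhs = 6, matching y values: none (0 points).
  x = 1: rhs = 5, matching y values: 4, 7 (2 points).
  x = 2: rhs = 10, matching y values: none (0 points).
  x = 3: rhs = 5, matching y values: 4, 7 (2 points).
  x = 4: rhs = 7, matching y values: none (0 points).
  x = 5: rhs = 0, matching y values: 0 (1 points).
  x = 6: rhs = 1, matching y values: 1, 10 (2 points).
  x = 7: rhs = 5, matching y values: 4, 7 (2 points).
  x = 8: rhs = 7, matching y values: none (0 points).
  x = 9: rhs = 2, matching y values: none (0 points).
  x = 10: rhs = 7, matching y values: none (0 points).
Total affine count: 9.
Full point count |E(F_11)| = 9 + 1 = 10.
Hasse bound: |10 − (11+1)| = |-2| = 2 ≤ 2√11 ≈ 6.6332 ✓.


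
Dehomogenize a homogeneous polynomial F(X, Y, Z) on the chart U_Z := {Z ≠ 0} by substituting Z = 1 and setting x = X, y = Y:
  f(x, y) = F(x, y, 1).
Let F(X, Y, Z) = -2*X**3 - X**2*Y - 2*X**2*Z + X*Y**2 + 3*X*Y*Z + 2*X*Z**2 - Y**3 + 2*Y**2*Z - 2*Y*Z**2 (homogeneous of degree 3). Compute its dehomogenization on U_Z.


f(x, y) = -2*x**3 - x**2*y - 2*x**2 + x*y**2 + 3*x*y + 2*x - y**3 + 2*y**2 - 2*y

On U_Z we set Z = 1. Each monomial c·X^i·Y^j·Z^k in F becomes c·x^i·y^j·1^k = c·x^i·y^j.
Substituting Z = 1: F(X, Y, 1) = -2*x**3 - x**2*y - 2*x**2 + x*y**2 + 3*x*y + 2*x - y**3 + 2*y**2 - 2*y.
Note: deg(f) ≤ deg(F) = 3; strict inequality happens when F is divisible by Z (lost terms).


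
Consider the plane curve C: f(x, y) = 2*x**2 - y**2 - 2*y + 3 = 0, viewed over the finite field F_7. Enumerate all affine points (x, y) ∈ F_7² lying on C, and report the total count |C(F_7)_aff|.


Affine F_7-points: {(0, 1), (0, 4), (3, 0), (3, 5), (4, 0), (4, 5)}; count = 6.

For each of the 49 pairs (x, y) ∈ F_7², evaluate f(x, y) mod 7. Record the zeros.
  x = 0: [0↦3, 1↦0, 2↦2, 3↦2, 4↦0, 5↦3, 6↦4]  zeros at y ∈ {1, 4}
  x = 1: [0↦5, 1↦2, 2↦4, 3↦4, 4↦2, 5↦5, 6↦6]  zeros at y ∈ ∅
  x = 2: [0↦4, 1↦1, 2↦3, 3↦3, 4↦1, 5↦4, 6↦5]  zeros at y ∈ ∅
  x = 3: [0↦0, 1↦4, 2↦6, 3↦6, 4↦4, 5↦0, 6↦1]  zeros at y ∈ {0, 5}
  x = 4: [0↦0, 1↦4, 2↦6, 3↦6, 4↦4, 5↦0, 6↦1]  zeros at y ∈ {0, 5}
  x = 5: [0↦4, 1↦1, 2↦3, 3↦3, 4↦1, 5↦4, 6↦5]  zeros at y ∈ ∅
  x = 6: [0↦5, 1↦2, 2↦4, 3↦4, 4↦2, 5↦5, 6↦6]  zeros at y ∈ ∅
Collecting zeros: affine points = {(0, 1), (0, 4), (3, 0), (3, 5), (4, 0), (4, 5)}.
Total count |C(F_7)_aff| = 6.


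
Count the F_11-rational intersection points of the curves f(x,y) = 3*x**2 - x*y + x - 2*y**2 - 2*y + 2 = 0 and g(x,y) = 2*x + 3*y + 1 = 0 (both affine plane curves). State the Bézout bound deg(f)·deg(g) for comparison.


Common zeros: {(0, 7), (2, 2)}; count = 2; Bézout bound = 2.

deg(f) = 2, deg(g) = 1, so Bézout bound = 2.
Scan x ∈ F_11. For each x, list the y ∈ F_11 with f(x, y) ≡ 0 and those with g(x, y) ≡ 0 (mod 11); the common zeros in that column are the intersection.
  x = 0: f ≡ 0 at y ∈ {3, 7}; g ≡ 0 at y ∈ {7}; common: {7}.
  x = 1: f ≡ 0 at y ∈ ∅; g ≡ 0 at y ∈ {10}; common: ∅.
  x = 2: f ≡ 0 at y ∈ {2, 7}; g ≡ 0 at y ∈ {2}; common: {2}.
  x = 3: f ≡ 0 at y ∈ ∅; g ≡ 0 at y ∈ {5}; common: ∅.
  x = 4: f ≡ 0 at y ∈ ∅; g ≡ 0 at y ∈ {8}; common: ∅.
  x = 5: f ≡ 0 at y ∈ {4, 9}; g ≡ 0 at y ∈ {0}; common: ∅.
  x = 6: f ≡ 0 at y ∈ ∅; g ≡ 0 at y ∈ {3}; common: ∅.
  x = 7: f ≡ 0 at y ∈ {4, 8}; g ≡ 0 at y ∈ {6}; common: ∅.
  x = 8: f ≡ 0 at y ∈ {3}; g ≡ 0 at y ∈ {9}; common: ∅.
  x = 9: f ≡ 0 at y ∈ ∅; g ≡ 0 at y ∈ {1}; common: ∅.
  x = 10: f ≡ 0 at y ∈ {8}; g ≡ 0 at y ∈ {4}; common: ∅.
Collecting: common zeros = {(0, 7), (2, 2)}, so the count is 2.
Comparison with the Bézout bound: 2 ≤ 2 = deg(f)·deg(g), as expected for curves with no common component (the bound is attained).


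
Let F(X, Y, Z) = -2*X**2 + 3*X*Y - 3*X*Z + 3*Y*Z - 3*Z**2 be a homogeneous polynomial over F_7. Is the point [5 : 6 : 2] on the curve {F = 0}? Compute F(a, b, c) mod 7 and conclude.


F(5,6,2) ≡ 6 (mod 7); P is NOT on the curve.

Evaluate F(5, 6, 2) term-by-term (mod 7).
  -2*X**2 ↦ -2·25·1·1 = -50
  3*X*Y ↦ 3·5·6·1 = 90
  -3*X*Z ↦ -3·5·1·2 = -30
  3*Y*Z ↦ 3·1·6·2 = 36
  -3*Z**2 ↦ -3·1·1·4 = -12
Sum: F(5, 6, 2) = (-50) + (90) + (-30) + (36) + (-12) = 34.
Reducing mod 7: 34 ≡ 6 (mod 7).
Since F(a, b, c) ≡ 6 ≠ 0 (mod 7), P does NOT lie on the curve.


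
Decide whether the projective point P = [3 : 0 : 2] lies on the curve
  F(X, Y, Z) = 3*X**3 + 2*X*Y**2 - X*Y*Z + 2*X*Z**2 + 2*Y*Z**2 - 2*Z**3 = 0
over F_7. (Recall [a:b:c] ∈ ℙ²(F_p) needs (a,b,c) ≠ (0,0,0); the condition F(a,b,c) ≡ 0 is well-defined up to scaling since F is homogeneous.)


F(3,0,2) ≡ 5 (mod 7); P is NOT on the curve.

Evaluate F(3, 0, 2) term-by-term (mod 7).
  3*X**3 ↦ 3·27·1·1 = 81
  2*X*Y**2 ↦ 2·3·0·1 = 0
  -X*Y*Z ↦ -1·3·0·2 = 0
  2*X*Z**2 ↦ 2·3·1·4 = 24
  2*Y*Z**2 ↦ 2·1·0·4 = 0
  -2*Z**3 ↦ -2·1·1·8 = -16
Sum: F(3, 0, 2) = (81) + (0) + (0) + (24) + (0) + (-16) = 89.
Reducing mod 7: 89 ≡ 5 (mod 7).
Since F(a, b, c) ≡ 5 ≠ 0 (mod 7), P does NOT lie on the curve.


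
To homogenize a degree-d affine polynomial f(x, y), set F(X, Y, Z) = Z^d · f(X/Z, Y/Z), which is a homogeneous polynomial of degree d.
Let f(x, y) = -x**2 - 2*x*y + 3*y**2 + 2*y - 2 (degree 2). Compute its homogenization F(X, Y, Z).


F(X, Y, Z) = -X**2 - 2*X*Y + 3*Y**2 + 2*Y*Z - 2*Z**2

deg(f) = 2.
Substitute x = X/Z, y = Y/Z into f, then multiply by Z^2.
  monomial -1·x^2·y^0 ↦ -1·X^2·Y^0·Z^0.
  monomial -2·x^1·y^1 ↦ -2·X^1·Y^1·Z^0.
  monomial 3·x^0·y^2 ↦ 3·X^0·Y^2·Z^0.
  monomial 2·x^0·y^1 ↦ 2·X^0·Y^1·Z^1.
  monomial -2·x^0·y^0 ↦ -2·X^0·Y^0·Z^2.
Collecting: F(X, Y, Z) = -X**2 - 2*X*Y + 3*Y**2 + 2*Y*Z - 2*Z**2.


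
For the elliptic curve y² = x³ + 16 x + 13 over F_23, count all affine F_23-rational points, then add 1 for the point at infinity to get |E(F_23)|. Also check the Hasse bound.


Affine points = {(0, 6), (0, 17), (4, 7), (4, 16), (6, 7), (6, 16), (7, 10), (7, 13), (8, 3), (8, 20), (9, 9), (9, 14), (10, 0), (11, 5), (11, 18), (12, 1), (12, 22), (13, 7), (13, 16), (16, 8), (16, 15), (17, 0), (19, 0)}; affine count = 23; |E(F_23)| = 24.

Discriminant check: Δ ∝ 4a³ + 27b² = 4·16³ + 27·13² = 4·4096 + 27·169 ≡ 17 (mod 23). Nonzero ⇒ E is nonsingular.
For each x ∈ F_23, compute rhs = x³ + 16·x + 13 mod 23, then count y ∈ F_23 with y² ≡ rhs.
  x = 0: rhs = 13, matching y values: 6, 17 (2 points).
  x = 1: rhs = 7, matching y values: none (0 points).
  x = 2: rhs = 7, matching y values: none (0 points).
  x = 3: rhs = 19, matching y values: none (0 points).
  x = 4: rhs = 3, matching y values: 7, 16 (2 points).
  x = 5: rhs = 11, matching y values: none (0 points).
  x = 6: rhs = 3, matching y values: 7, 16 (2 points).
  x = 7: rhs = 8, matching y values: 10, 13 (2 points).
  x = 8: rhs = 9, matching y values: 3, 20 (2 points).
  x = 9: rhs = 12, matching y values: 9, 14 (2 points).
  x = 10: rhs = 0, matching y values: 0 (1 points).
  x = 11: rhs = 2, matching y values: 5, 18 (2 points).
  x = 12: rhs = 1, matching y values: 1, 22 (2 points).
  x = 13: rhs = 3, matching y values: 7, 16 (2 points).
  x = 14: rhs = 14, matching y values: none (0 points).
  x = 15: rhs = 17, matching y values: none (0 points).
  x = 16: rhs = 18, matching y values: 8, 15 (2 points).
  x = 17: rhs = 0, matching y values: 0 (1 points).
  x = 18: rhs = 15, matching y values: none (0 points).
  x = 19: rhs = 0, matching y values: 0 (1 points).
  x = 20: rhs = 7, matching y values: none (0 points).
  x = 21: rhs = 19, matching y values: none (0 points).
  x = 22: rhs = 19, matching y values: none (0 points).
Total affine count: 23.
Full point count |E(F_23)| = 23 + 1 = 24.
Hasse bound: |24 − (23+1)| = |0| = 0 ≤ 2√23 ≈ 9.5917 ✓.


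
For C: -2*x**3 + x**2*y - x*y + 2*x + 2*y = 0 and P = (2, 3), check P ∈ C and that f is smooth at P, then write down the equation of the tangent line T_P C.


Tangent line at P: -13*x + 4*y + 14 = 0.

Step 1: f(2, 3) = 0, so P lies on C.
Step 2: partial derivatives
  f_x(x, y) = -6*x**2 + 2*x*y - y + 2, f_y(x, y) = x**2 - x + 2.
  f_x(P) = -13, f_y(P) = 4 (gradient nonzero, so P is smooth).
Step 3: tangent line at P: -13·(x − 2) + 4·(y − 3) = 0.
Expanding: -13*x + 4*y + 14 = 0.


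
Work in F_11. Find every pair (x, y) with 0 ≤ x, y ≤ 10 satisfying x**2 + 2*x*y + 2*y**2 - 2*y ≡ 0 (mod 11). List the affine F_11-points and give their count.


Affine F_11-points: {(0, 0), (0, 1), (1, 4), (1, 7), (2, 4), (2, 6), (7, 7), (7, 9), (8, 6), (8, 9), (9, 1), (9, 2)}; count = 12.

For each of the 121 pairs (x, y) ∈ F_11², evaluate f(x, y) mod 11. Record the zeros.
  x = 0: [0↦0, 1↦0, 2↦4, 3↦1, 4↦2, 5↦7, 6↦5, 7↦7, 8↦2, 9↦1, 10↦4]  zeros at y ∈ {0, 1}
  x = 1: [0↦1, 1↦3, 2↦9, 3↦8, 4↦0, 5↦7, 6↦7, 7↦0, 8↦8, 9↦9, 10↦3]  zeros at y ∈ {4, 7}
  x = 2: [0↦4, 1↦8, 2↦5, 3↦6, 4↦0, 5↦9, 6↦0, 7↦6, 8↦5, 9↦8, 10↦4]  zeros at y ∈ {4, 6}
  x = 3: [0↦9, 1↦4, 2↦3, 3↦6, 4↦2, 5↦2, 6↦6, 7↦3, 8↦4, 9↦9, 10↦7]  zeros at y ∈ ∅
  x = 4: [0↦5, 1↦2, 2↦3, 3↦8, 4↦6, 5↦8, 6↦3, 7↦2, 8↦5, 9↦1, 10↦1]  zeros at y ∈ ∅
  x = 5: [0↦3, 1↦2, 2↦5, 3↦1, 4↦1, 5↦5, 6↦2, 7↦3, 8↦8, 9↦6, 10↦8]  zeros at y ∈ ∅
  x = 6: [0↦3, 1↦4, 2↦9, 3↦7, 4↦9, 5↦4, 6↦3, 7↦6, 8↦2, 9↦2, 10↦6]  zeros at y ∈ ∅
  x = 7: [0↦5, 1↦8, 2↦4, 3↦4, 4↦8, 5↦5, 6↦6, 7↦0, 8↦9, 9↦0, 10↦6]  zeros at y ∈ {7, 9}
  x = 8: [0↦9, 1↦3, 2↦1, 3↦3, 4↦9, 5↦8, 6↦0, 7↦7, 8↦7, 9↦0, 10↦8]  zeros at y ∈ {6, 9}
  x = 9: [0↦4, 1↦0, 2↦0, 3↦4, 4↦1, 5↦2, 6↦7, 7↦5, 8↦7, 9↦2, 10↦1]  zeros at y ∈ {1, 2}
  x = 10: [0↦1, 1↦10, 2↦1, 3↦7, 4↦6, 5↦9, 6↦5, 7↦5, 8↦9, 9↦6, 10↦7]  zeros at y ∈ ∅
Collecting zeros: affine points = {(0, 0), (0, 1), (1, 4), (1, 7), (2, 4), (2, 6), (7, 7), (7, 9), (8, 6), (8, 9), (9, 1), (9, 2)}.
Total count |C(F_11)_aff| = 12.


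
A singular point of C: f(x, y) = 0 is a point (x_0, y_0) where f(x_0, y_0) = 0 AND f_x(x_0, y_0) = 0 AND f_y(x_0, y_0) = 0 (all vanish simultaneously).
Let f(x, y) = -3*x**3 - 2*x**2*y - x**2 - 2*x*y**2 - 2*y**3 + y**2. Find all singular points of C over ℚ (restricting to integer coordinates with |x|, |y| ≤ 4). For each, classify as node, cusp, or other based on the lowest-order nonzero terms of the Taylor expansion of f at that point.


Singular points: {(0, 0)}; classification: node.

Compute partial derivatives:
  f_x = -9*x**2 - 4*x*y - 2*x - 2*y**2.
  f_y = -2*x**2 - 4*x*y - 6*y**2 + 2*y.
Scan x_0 ∈ {−4, ..., 4}. For each x_0, f_y(x_0, y) is a polynomial in y; find its integer roots y ∈ {−4, ..., 4}, then test f_x and f at those candidates.
  x = -4: f_y(-4, y) = -6*y**2 + 18*y - 32; no integer root y with |y| ≤ 4.
  x = -3: f_y(-3, y) = -6*y**2 + 14*y - 18; no integer root y with |y| ≤ 4.
  x = -2: f_y(-2, y) = -6*y**2 + 10*y - 8; no integer root y with |y| ≤ 4.
  x = -1: f_y(-1, y) = -6*y**2 + 6*y - 2; no integer root y with |y| ≤ 4.
  x = 0: f_y(0, y) = -6*y**2 + 2*y; vanishes at y ∈ {0}. (0, 0): f_x = 0, f = 0 — SINGULAR.
  x = 1: f_y(1, y) = -6*y**2 - 2*y - 2; no integer root y with |y| ≤ 4.
  x = 2: f_y(2, y) = -6*y**2 - 6*y - 8; no integer root y with |y| ≤ 4.
  x = 3: f_y(3, y) = -6*y**2 - 10*y - 18; no integer root y with |y| ≤ 4.
  x = 4: f_y(4, y) = -6*y**2 - 14*y - 32; no integer root y with |y| ≤ 4.
Only singular point on the grid: (0, 0).
Classify: substitute x = 0 + u, y = 0 + v and expand: f = -3*u**3 - 2*u**2*v - u**2 - 2*u*v**2 - 2*v**3 + v**2.
No constant or linear terms (consistent with a singular point). Quadratic part: -u**2 + v**2. Cubic part: -3*u**3 - 2*u**2*v - 2*u*v**2 - 2*v**3.
The quadratic part v**2 - u**2 = (v − u)(v + u) splits into two distinct linear factors, so there are two distinct tangent lines y − 0 = ±(x − 0) — this is a node (ordinary double point).
Classification: node.


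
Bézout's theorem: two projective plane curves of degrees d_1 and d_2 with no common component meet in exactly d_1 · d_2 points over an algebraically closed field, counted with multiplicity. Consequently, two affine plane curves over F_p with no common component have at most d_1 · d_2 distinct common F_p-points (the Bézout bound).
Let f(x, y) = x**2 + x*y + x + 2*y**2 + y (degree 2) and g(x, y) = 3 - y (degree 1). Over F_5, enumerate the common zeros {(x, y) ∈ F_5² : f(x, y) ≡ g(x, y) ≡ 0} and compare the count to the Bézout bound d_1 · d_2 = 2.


Common zeros: ∅; count = 0; Bézout bound = 2.

deg(f) = 2, deg(g) = 1, so Bézout bound = 2.
Scan x ∈ F_5. For each x, list the y ∈ F_5 with f(x, y) ≡ 0 and those with g(x, y) ≡ 0 (mod 5); the common zeros in that column are the intersection.
  x = 0: f ≡ 0 at y ∈ {0, 2}; g ≡ 0 at y ∈ {3}; common: ∅.
  x = 1: f ≡ 0 at y ∈ ∅; g ≡ 0 at y ∈ {3}; common: ∅.
  x = 2: f ≡ 0 at y ∈ {2, 4}; g ≡ 0 at y ∈ {3}; common: ∅.
  x = 3: f ≡ 0 at y ∈ {4}; g ≡ 0 at y ∈ {3}; common: ∅.
  x = 4: f ≡ 0 at y ∈ {0}; g ≡ 0 at y ∈ {3}; common: ∅.
Collecting: common zeros = ∅, so the count is 0.
Comparison with the Bézout bound: 0 ≤ 2 = deg(f)·deg(g), as expected for curves with no common component (the affine F_5-count falls short of the bound because intersections may lie at infinity, over extension fields, or carry multiplicity).


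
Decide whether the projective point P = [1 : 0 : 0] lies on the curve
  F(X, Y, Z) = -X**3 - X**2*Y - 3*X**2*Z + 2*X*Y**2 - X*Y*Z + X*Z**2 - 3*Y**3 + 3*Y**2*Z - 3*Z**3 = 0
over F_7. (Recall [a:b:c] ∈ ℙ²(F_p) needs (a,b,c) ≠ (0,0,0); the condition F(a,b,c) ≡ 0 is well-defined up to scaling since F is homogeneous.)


F(1,0,0) ≡ 6 (mod 7); P is NOT on the curve.

Evaluate F(1, 0, 0) term-by-term (mod 7).
  -X**3 ↦ -1·1·1·1 = -1
  -X**2*Y ↦ -1·1·0·1 = 0
  -3*X**2*Z ↦ -3·1·1·0 = 0
  2*X*Y**2 ↦ 2·1·0·1 = 0
  -X*Y*Z ↦ -1·1·0·0 = 0
  X*Z**2 ↦ 1·1·1·0 = 0
  -3*Y**3 ↦ -3·1·0·1 = 0
  3*Y**2*Z ↦ 3·1·0·0 = 0
  -3*Z**3 ↦ -3·1·1·0 = 0
Sum: F(1, 0, 0) = (-1) + (0) + (0) + (0) + (0) + (0) + (0) + (0) + (0) = -1.
Reducing mod 7: -1 ≡ 6 (mod 7).
Since F(a, b, c) ≡ 6 ≠ 0 (mod 7), P does NOT lie on the curve.


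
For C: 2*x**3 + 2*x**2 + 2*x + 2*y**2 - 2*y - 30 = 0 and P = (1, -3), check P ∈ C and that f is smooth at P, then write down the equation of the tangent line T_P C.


Tangent line at P: 12*x - 14*y - 54 = 0.

Step 1: f(1, -3) = 0, so P lies on C.
Step 2: partial derivatives
  f_x(x, y) = 6*x**2 + 4*x + 2, f_y(x, y) = 4*y - 2.
  f_x(P) = 12, f_y(P) = -14 (gradient nonzero, so P is smooth).
Step 3: tangent line at P: 12·(x − 1) + -14·(y − -3) = 0.
Expanding: 12*x - 14*y - 54 = 0.


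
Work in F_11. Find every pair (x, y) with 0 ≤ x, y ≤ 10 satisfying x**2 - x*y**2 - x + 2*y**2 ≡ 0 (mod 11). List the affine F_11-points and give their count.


Affine F_11-points: {(0, 0), (1, 0), (5, 5), (5, 6), (7, 2), (7, 9), (9, 2), (9, 9), (10, 5), (10, 6)}; count = 10.

For each of the 121 pairs (x, y) ∈ F_11², evaluate f(x, y) mod 11. Record the zeros.
  x = 0: [0↦0, 1↦2, 2↦8, 3↦7, 4↦10, 5↦6, 6↦6, 7↦10, 8↦7, 9↦8, 10↦2]  zeros at y ∈ {0}
  x = 1: [0↦0, 1↦1, 2↦4, 3↦9, 4↦5, 5↦3, 6↦3, 7↦5, 8↦9, 9↦4, 10↦1]  zeros at y ∈ {0}
  x = 2: [0↦2, 1↦2, 2↦2, 3↦2, 4↦2, 5↦2, 6↦2, 7↦2, 8↦2, 9↦2, 10↦2]  zeros at y ∈ ∅
  x = 3: [0↦6, 1↦5, 2↦2, 3↦8, 4↦1, 5↦3, 6↦3, 7↦1, 8↦8, 9↦2, 10↦5]  zeros at y ∈ ∅
  x = 4: [0↦1, 1↦10, 2↦4, 3↦5, 4↦2, 5↦6, 6↦6, 7↦2, 8↦5, 9↦4, 10↦10]  zeros at y ∈ ∅
  x = 5: [0↦9, 1↦6, 2↦8, 3↦4, 4↦5, 5↦0, 6↦0, 7↦5, 8↦4, 9↦8, 10↦6]  zeros at y ∈ {5, 6}
  x = 6: [0↦8, 1↦4, 2↦3, 3↦5, 4↦10, 5↦7, 6↦7, 7↦10, 8↦5, 9↦3, 10↦4]  zeros at y ∈ ∅
  x = 7: [0↦9, 1↦4, 2↦0, 3↦8, 4↦6, 5↦5, 6↦5, 7↦6, 8↦8, 9↦0, 10↦4]  zeros at y ∈ {2, 9}
  x = 8: [0↦1, 1↦6, 2↦10, 3↦2, 4↦4, 5↦5, 6↦5, 7↦4, 8↦2, 9↦10, 10↦6]  zeros at y ∈ ∅
  x = 9: [0↦6, 1↦10, 2↦0, 3↦9, 4↦4, 5↦7, 6↦7, 7↦4, 8↦9, 9↦0, 10↦10]  zeros at y ∈ {2, 9}
  x = 10: [0↦2, 1↦5, 2↦3, 3↦7, 4↦6, 5↦0, 6↦0, 7↦6, 8↦7, 9↦3, 10↦5]  zeros at y ∈ {5, 6}
Collecting zeros: affine points = {(0, 0), (1, 0), (5, 5), (5, 6), (7, 2), (7, 9), (9, 2), (9, 9), (10, 5), (10, 6)}.
Total count |C(F_11)_aff| = 10.


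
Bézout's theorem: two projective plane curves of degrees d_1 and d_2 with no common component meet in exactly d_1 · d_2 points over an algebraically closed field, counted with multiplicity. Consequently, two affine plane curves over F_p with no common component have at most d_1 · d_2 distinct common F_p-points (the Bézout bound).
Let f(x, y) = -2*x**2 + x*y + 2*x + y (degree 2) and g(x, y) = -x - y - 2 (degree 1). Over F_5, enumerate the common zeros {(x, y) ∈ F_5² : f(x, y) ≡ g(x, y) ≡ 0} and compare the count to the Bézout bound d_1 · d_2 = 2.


Common zeros: ∅; count = 0; Bézout bound = 2.

deg(f) = 2, deg(g) = 1, so Bézout bound = 2.
Scan x ∈ F_5. For each x, list the y ∈ F_5 with f(x, y) ≡ 0 and those with g(x, y) ≡ 0 (mod 5); the common zeros in that column are the intersection.
  x = 0: f ≡ 0 at y ∈ {0}; g ≡ 0 at y ∈ {3}; common: ∅.
  x = 1: f ≡ 0 at y ∈ {0}; g ≡ 0 at y ∈ {2}; common: ∅.
  x = 2: f ≡ 0 at y ∈ {3}; g ≡ 0 at y ∈ {1}; common: ∅.
  x = 3: f ≡ 0 at y ∈ {3}; g ≡ 0 at y ∈ {0}; common: ∅.
  x = 4: f ≡ 0 at y ∈ ∅; g ≡ 0 at y ∈ {4}; common: ∅.
Collecting: common zeros = ∅, so the count is 0.
Comparison with the Bézout bound: 0 ≤ 2 = deg(f)·deg(g), as expected for curves with no common component (the affine F_5-count falls short of the bound because intersections may lie at infinity, over extension fields, or carry multiplicity).


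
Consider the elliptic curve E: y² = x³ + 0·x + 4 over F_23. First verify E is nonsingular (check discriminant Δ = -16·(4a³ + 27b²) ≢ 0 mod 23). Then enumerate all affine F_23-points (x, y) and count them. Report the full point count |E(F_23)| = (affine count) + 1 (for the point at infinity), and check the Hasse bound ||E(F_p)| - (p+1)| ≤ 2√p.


Affine points = {(0, 2), (0, 21), (2, 9), (2, 14), (3, 10), (3, 13), (6, 6), (6, 17), (7, 5), (7, 18), (11, 1), (11, 22), (13, 4), (13, 19), (16, 11), (16, 12), (17, 8), (17, 15), (19, 3), (19, 20), (20, 0), (22, 7), (22, 16)}; affine count = 23; |E(F_23)| = 24.

Discriminant check: Δ ∝ 4a³ + 27b² = 4·0³ + 27·4² = 4·0 + 27·16 ≡ 18 (mod 23). Nonzero ⇒ E is nonsingular.
For each x ∈ F_23, compute rhs = x³ + 0·x + 4 mod 23, then count y ∈ F_23 with y² ≡ rhs.
  x = 0: rhs = 4, matching y values: 2, 21 (2 points).
  x = 1: rhs = 5, matching y values: none (0 points).
  x = 2: rhs = 12, matching y values: 9, 14 (2 points).
  x = 3: rhs = 8, matching y values: 10, 13 (2 points).
  x = 4: rhs = 22, matching y values: none (0 points).
  x = 5: rhs = 14, matching y values: none (0 points).
  x = 6: rhs = 13, matching y values: 6, 17 (2 points).
  x = 7: rhs = 2, matching y values: 5, 18 (2 points).
  x = 8: rhs = 10, matching y values: none (0 points).
  x = 9: rhs = 20, matching y values: none (0 points).
  x = 10: rhs = 15, matching y values: none (0 points).
  x = 11: rhs = 1, matching y values: 1, 22 (2 points).
  x = 12: rhs = 7, matching y values: none (0 points).
  x = 13: rhs = 16, matching y values: 4, 19 (2 points).
  x = 14: rhs = 11, matching y values: none (0 points).
  x = 15: rhs = 21, matching y values: none (0 points).
  x = 16: rhs = 6, matching y values: 11, 12 (2 points).
  x = 17: rhs = 18, matching y values: 8, 15 (2 points).
  x = 18: rhs = 17, matching y values: none (0 points).
  x = 19: rhs = 9, matching y values: 3, 20 (2 points).
  x = 20: rhs = 0, matching y values: 0 (1 points).
  x = 21: rhs = 19, matching y values: none (0 points).
  x = 22: rhs = 3, matching y values: 7, 16 (2 points).
Total affine count: 23.
Full point count |E(F_23)| = 23 + 1 = 24.
Hasse bound: |24 − (23+1)| = |0| = 0 ≤ 2√23 ≈ 9.5917 ✓.


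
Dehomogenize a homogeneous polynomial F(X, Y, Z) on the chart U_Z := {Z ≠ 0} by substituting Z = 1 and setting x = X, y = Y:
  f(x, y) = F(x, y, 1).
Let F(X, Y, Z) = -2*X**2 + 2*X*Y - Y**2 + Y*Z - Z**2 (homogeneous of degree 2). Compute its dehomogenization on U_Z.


f(x, y) = -2*x**2 + 2*x*y - y**2 + y - 1

On U_Z we set Z = 1. Each monomial c·X^i·Y^j·Z^k in F becomes c·x^i·y^j·1^k = c·x^i·y^j.
Substituting Z = 1: F(X, Y, 1) = -2*x**2 + 2*x*y - y**2 + y - 1.
Note: deg(f) ≤ deg(F) = 2; strict inequality happens when F is divisible by Z (lost terms).


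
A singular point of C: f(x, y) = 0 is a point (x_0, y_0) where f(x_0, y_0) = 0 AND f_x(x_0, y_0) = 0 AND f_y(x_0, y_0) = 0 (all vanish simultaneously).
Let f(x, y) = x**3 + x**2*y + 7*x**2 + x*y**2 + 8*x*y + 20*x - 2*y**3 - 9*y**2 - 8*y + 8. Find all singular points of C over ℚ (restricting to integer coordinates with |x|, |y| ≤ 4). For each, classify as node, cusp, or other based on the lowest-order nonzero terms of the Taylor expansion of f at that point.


Singular points: {(-2, -2)}; classification: node.

Compute partial derivatives:
  f_x = 3*x**2 + 2*x*y + 14*x + y**2 + 8*y + 20.
  f_y = x**2 + 2*x*y + 8*x - 6*y**2 - 18*y - 8.
Scan x_0 ∈ {−4, ..., 4}. For each x_0, f_y(x_0, y) is a polynomial in y; find its integer roots y ∈ {−4, ..., 4}, then test f_x and f at those candidates.
  x = -4: f_y(-4, y) = -6*y**2 - 26*y - 24; vanishes at y ∈ {-3}. (-4, -3): f_x = 21 ≠ 0.
  x = -3: f_y(-3, y) = -6*y**2 - 24*y - 23; no integer root y with |y| ≤ 4.
  x = -2: f_y(-2, y) = -6*y**2 - 22*y - 20; vanishes at y ∈ {-2}. (-2, -2): f_x = 0, f = 0 — SINGULAR.
  x = -1: f_y(-1, y) = -6*y**2 - 20*y - 15; no integer root y with |y| ≤ 4.
  x = 0: f_y(0, y) = -6*y**2 - 18*y - 8; no integer root y with |y| ≤ 4.
  x = 1: f_y(1, y) = -6*y**2 - 16*y + 1; no integer root y with |y| ≤ 4.
  x = 2: f_y(2, y) = -6*y**2 - 14*y + 12; vanishes at y ∈ {-3}. (2, -3): f_x = 33 ≠ 0.
  x = 3: f_y(3, y) = -6*y**2 - 12*y + 25; no integer root y with |y| ≤ 4.
  x = 4: f_y(4, y) = -6*y**2 - 10*y + 40; no integer root y with |y| ≤ 4.
Only singular point on the grid: (-2, -2).
Classify: substitute x = -2 + u, y = -2 + v and expand: f = u**3 + u**2*v - u**2 + u*v**2 - 2*v**3 + v**2.
No constant or linear terms (consistent with a singular point). Quadratic part: -u**2 + v**2. Cubic part: u**3 + u**2*v + u*v**2 - 2*v**3.
The quadratic part v**2 - u**2 = (v − u)(v + u) splits into two distinct linear factors, so there are two distinct tangent lines y − -2 = ±(x − -2) — this is a node (ordinary double point).
Classification: node.


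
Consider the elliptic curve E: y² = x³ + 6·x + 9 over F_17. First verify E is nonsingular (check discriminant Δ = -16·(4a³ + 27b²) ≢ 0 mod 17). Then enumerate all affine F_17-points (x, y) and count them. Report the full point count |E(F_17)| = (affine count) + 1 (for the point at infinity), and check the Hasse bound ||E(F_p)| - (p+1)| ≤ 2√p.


Affine points = {(0, 3), (0, 14), (1, 4), (1, 13), (8, 5), (8, 12), (10, 7), (10, 10), (14, 7), (14, 10), (16, 6), (16, 11)}; affine count = 12; |E(F_17)| = 13.

Discriminant check: Δ ∝ 4a³ + 27b² = 4·6³ + 27·9² = 4·216 + 27·81 ≡ 8 (mod 17). Nonzero ⇒ E is nonsingular.
For each x ∈ F_17, compute rhs = x³ + 6·x + 9 mod 17, then count y ∈ F_17 with y² ≡ rhs.
  x = 0: rhs = 9, matching y values: 3, 14 (2 points).
  x = 1: rhs = 16, matching y values: 4, 13 (2 points).
  x = 2: rhs = 12, matching y values: none (0 points).
  x = 3: rhs = 3, matching y values: none (0 points).
  x = 4: rhs = 12, matching y values: none (0 points).
  x = 5: rhs = 11, matching y values: none (0 points).
  x = 6: rhs = 6, matching y values: none (0 points).
  x = 7: rhs = 3, matching y values: none (0 points).
  x = 8: rhs = 8, matching y values: 5, 12 (2 points).
  x = 9: rhs = 10, matching y values: none (0 points).
  x = 10: rhs = 15, matching y values: 7, 10 (2 points).
  x = 11: rhs = 12, matching y values: none (0 points).
  x = 12: rhs = 7, matching y values: none (0 points).
  x = 13: rhs = 6, matching y values: none (0 points).
  x = 14: rhs = 15, matching y values: 7, 10 (2 points).
  x = 15: rhs = 6, matching y values: none (0 points).
  x = 16: rhs = 2, matching y values: 6, 11 (2 points).
Total affine count: 12.
Full point count |E(F_17)| = 12 + 1 = 13.
Hasse bound: |13 − (17+1)| = |-5| = 5 ≤ 2√17 ≈ 8.2462 ✓.


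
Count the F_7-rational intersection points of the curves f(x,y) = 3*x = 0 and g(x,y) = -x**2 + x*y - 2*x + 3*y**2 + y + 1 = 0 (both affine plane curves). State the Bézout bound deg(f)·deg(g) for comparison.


Common zeros: ∅; count = 0; Bézout bound = 2.

deg(f) = 1, deg(g) = 2, so Bézout bound = 2.
Scan x ∈ F_7. For each x, list the y ∈ F_7 with f(x, y) ≡ 0 and those with g(x, y) ≡ 0 (mod 7); the common zeros in that column are the intersection.
  x = 0: f ≡ 0 at y ∈ {0, 1, 2, 3, 4, 5, 6}; g ≡ 0 at y ∈ ∅; common: ∅.
  x = 1: f ≡ 0 at y ∈ ∅; g ≡ 0 at y ∈ {2}; common: ∅.
  x = 2: f ≡ 0 at y ∈ ∅; g ≡ 0 at y ∈ {0, 6}; common: ∅.
  x = 3: f ≡ 0 at y ∈ ∅; g ≡ 0 at y ∈ {0, 1}; common: ∅.
  x = 4: f ≡ 0 at y ∈ ∅; g ≡ 0 at y ∈ {5}; common: ∅.
  x = 5: f ≡ 0 at y ∈ ∅; g ≡ 0 at y ∈ ∅; common: ∅.
  x = 6: f ≡ 0 at y ∈ ∅; g ≡ 0 at y ∈ {2, 5}; common: ∅.
Collecting: common zeros = ∅, so the count is 0.
Comparison with the Bézout bound: 0 ≤ 2 = deg(f)·deg(g), as expected for curves with no common component (the affine F_7-count falls short of the bound because intersections may lie at infinity, over extension fields, or carry multiplicity).


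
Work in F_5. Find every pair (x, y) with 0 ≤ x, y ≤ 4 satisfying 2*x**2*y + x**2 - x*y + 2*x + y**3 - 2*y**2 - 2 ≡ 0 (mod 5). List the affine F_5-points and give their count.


Affine F_5-points: {(0, 4), (3, 4), (4, 3)}; count = 3.

For each of the 25 pairs (x, y) ∈ F_5², evaluate f(x, y) mod 5. Record the zeros.
  x = 0: [0↦3, 1↦2, 2↦3, 3↦2, 4↦0]  zeros at y ∈ {4}
  x = 1: [0↦1, 1↦1, 2↦3, 3↦3, 4↦2]  zeros at y ∈ ∅
  x = 2: [0↦1, 1↦1, 2↦3, 3↦3, 4↦2]  zeros at y ∈ ∅
  x = 3: [0↦3, 1↦2, 2↦3, 3↦2, 4↦0]  zeros at y ∈ {4}
  x = 4: [0↦2, 1↦4, 2↦3, 3↦0, 4↦1]  zeros at y ∈ {3}
Collecting zeros: affine points = {(0, 4), (3, 4), (4, 3)}.
Total count |C(F_5)_aff| = 3.


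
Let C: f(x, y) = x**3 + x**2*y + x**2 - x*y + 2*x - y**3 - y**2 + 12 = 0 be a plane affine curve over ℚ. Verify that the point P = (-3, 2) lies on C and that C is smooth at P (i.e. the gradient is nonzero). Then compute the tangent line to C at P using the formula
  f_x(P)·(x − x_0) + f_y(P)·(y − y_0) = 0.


Tangent line at P: 9*x - 4*y + 35 = 0.

Step 1: f(-3, 2) = 0, so P lies on C.
Step 2: partial derivatives
  f_x(x, y) = 3*x**2 + 2*x*y + 2*x - y + 2, f_y(x, y) = x**2 - x - 3*y**2 - 2*y.
  f_x(P) = 9, f_y(P) = -4 (gradient nonzero, so P is smooth).
Step 3: tangent line at P: 9·(x − -3) + -4·(y − 2) = 0.
Expanding: 9*x - 4*y + 35 = 0.


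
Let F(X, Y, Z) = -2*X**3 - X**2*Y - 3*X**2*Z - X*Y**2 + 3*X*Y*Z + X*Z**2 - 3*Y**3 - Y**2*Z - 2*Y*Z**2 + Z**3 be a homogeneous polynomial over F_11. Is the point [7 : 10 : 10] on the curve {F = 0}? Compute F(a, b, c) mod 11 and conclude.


F(7,10,10) ≡ 9 (mod 11); P is NOT on the curve.

Evaluate F(7, 10, 10) term-by-term (mod 11).
  -2*X**3 ↦ -2·343·1·1 = -686
  -X**2*Y ↦ -1·49·10·1 = -490
  -3*X**2*Z ↦ -3·49·1·10 = -1470
  -X*Y**2 ↦ -1·7·100·1 = -700
  3*X*Y*Z ↦ 3·7·10·10 = 2100
  X*Z**2 ↦ 1·7·1·100 = 700
  -3*Y**3 ↦ -3·1·1000·1 = -3000
  -Y**2*Z ↦ -1·1·100·10 = -1000
  -2*Y*Z**2 ↦ -2·1·10·100 = -2000
  Z**3 ↦ 1·1·1·1000 = 1000
Sum: F(7, 10, 10) = (-686) + (-490) + (-1470) + (-700) + (2100) + (700) + (-3000) + (-1000) + (-2000) + (1000) = -5546.
Reducing mod 11: -5546 ≡ 9 (mod 11).
Since F(a, b, c) ≡ 9 ≠ 0 (mod 11), P does NOT lie on the curve.


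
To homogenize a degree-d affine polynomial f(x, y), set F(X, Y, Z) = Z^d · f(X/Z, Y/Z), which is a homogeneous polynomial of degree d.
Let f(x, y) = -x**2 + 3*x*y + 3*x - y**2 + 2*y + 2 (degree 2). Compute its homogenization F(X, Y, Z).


F(X, Y, Z) = -X**2 + 3*X*Y + 3*X*Z - Y**2 + 2*Y*Z + 2*Z**2

deg(f) = 2.
Substitute x = X/Z, y = Y/Z into f, then multiply by Z^2.
  monomial -1·x^2·y^0 ↦ -1·X^2·Y^0·Z^0.
  monomial 3·x^1·y^1 ↦ 3·X^1·Y^1·Z^0.
  monomial 3·x^1·y^0 ↦ 3·X^1·Y^0·Z^1.
  monomial -1·x^0·y^2 ↦ -1·X^0·Y^2·Z^0.
  monomial 2·x^0·y^1 ↦ 2·X^0·Y^1·Z^1.
  monomial 2·x^0·y^0 ↦ 2·X^0·Y^0·Z^2.
Collecting: F(X, Y, Z) = -X**2 + 3*X*Y + 3*X*Z - Y**2 + 2*Y*Z + 2*Z**2.


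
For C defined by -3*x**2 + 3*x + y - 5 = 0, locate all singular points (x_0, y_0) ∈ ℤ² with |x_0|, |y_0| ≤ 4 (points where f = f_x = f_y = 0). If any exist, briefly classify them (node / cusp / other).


No singular points in the scanned grid; C is smooth there.

Compute partial derivatives:
  f_x = 3 - 6*x.
  f_y = 1.
f_y = 1 is a nonzero constant, so f_y never vanishes: no point (x, y) can satisfy f = f_x = f_y = 0. In particular no (x, y) ∈ {−4, ..., 4}² is singular; the curve is smooth.


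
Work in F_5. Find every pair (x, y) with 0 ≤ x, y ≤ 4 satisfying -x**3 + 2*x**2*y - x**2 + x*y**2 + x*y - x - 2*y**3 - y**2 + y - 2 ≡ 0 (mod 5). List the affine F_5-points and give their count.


Affine F_5-points: {(0, 2), (1, 0), (3, 2)}; count = 3.

For each of the 25 pairs (x, y) ∈ F_5², evaluate f(x, y) mod 5. Record the zeros.
  x = 0: [0↦3, 1↦1, 2↦0, 3↦3, 4↦3]  zeros at y ∈ {2}
  x = 1: [0↦0, 1↦2, 2↦2, 3↦3, 4↦3]  zeros at y ∈ {0}
  x = 2: [0↦4, 1↦4, 2↦4, 3↦2, 4↦1]  zeros at y ∈ ∅
  x = 3: [0↦4, 1↦1, 2↦0, 3↦4, 4↦1]  zeros at y ∈ {2}
  x = 4: [0↦4, 1↦2, 2↦4, 3↦3, 4↦2]  zeros at y ∈ ∅
Collecting zeros: affine points = {(0, 2), (1, 0), (3, 2)}.
Total count |C(F_5)_aff| = 3.


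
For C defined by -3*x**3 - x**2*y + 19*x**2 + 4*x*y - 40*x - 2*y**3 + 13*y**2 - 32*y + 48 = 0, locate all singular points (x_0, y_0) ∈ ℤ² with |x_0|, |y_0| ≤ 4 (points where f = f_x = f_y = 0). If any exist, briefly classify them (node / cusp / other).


Singular points: {(2, 2)}; classification: node.

Compute partial derivatives:
  f_x = -9*x**2 - 2*x*y + 38*x + 4*y - 40.
  f_y = -x**2 + 4*x - 6*y**2 + 26*y - 32.
Scan x_0 ∈ {−4, ..., 4}. For each x_0, f_y(x_0, y) is a polynomial in y; find its integer roots y ∈ {−4, ..., 4}, then test f_x and f at those candidates.
  x = -4: f_y(-4, y) = -6*y**2 + 26*y - 64; no integer root y with |y| ≤ 4.
  x = -3: f_y(-3, y) = -6*y**2 + 26*y - 53; no integer root y with |y| ≤ 4.
  x = -2: f_y(-2, y) = -6*y**2 + 26*y - 44; no integer root y with |y| ≤ 4.
  x = -1: f_y(-1, y) = -6*y**2 + 26*y - 37; no integer root y with |y| ≤ 4.
  x = 0: f_y(0, y) = -6*y**2 + 26*y - 32; no integer root y with |y| ≤ 4.
  x = 1: f_y(1, y) = -6*y**2 + 26*y - 29; no integer root y with |y| ≤ 4.
  x = 2: f_y(2, y) = -6*y**2 + 26*y - 28; vanishes at y ∈ {2}. (2, 2): f_x = 0, f = 0 — SINGULAR.
  x = 3: f_y(3, y) = -6*y**2 + 26*y - 29; no integer root y with |y| ≤ 4.
  x = 4: f_y(4, y) = -6*y**2 + 26*y - 32; no integer root y with |y| ≤ 4.
Only singular point on the grid: (2, 2).
Classify: substitute x = 2 + u, y = 2 + v and expand: f = -3*u**3 - u**2*v - u**2 - 2*v**3 + v**2.
No constant or linear terms (consistent with a singular point). Quadratic part: -u**2 + v**2. Cubic part: -3*u**3 - u**2*v - 2*v**3.
The quadratic part v**2 - u**2 = (v − u)(v + u) splits into two distinct linear factors, so there are two distinct tangent lines y − 2 = ±(x − 2) — this is a node (ordinary double point).
Classification: node.


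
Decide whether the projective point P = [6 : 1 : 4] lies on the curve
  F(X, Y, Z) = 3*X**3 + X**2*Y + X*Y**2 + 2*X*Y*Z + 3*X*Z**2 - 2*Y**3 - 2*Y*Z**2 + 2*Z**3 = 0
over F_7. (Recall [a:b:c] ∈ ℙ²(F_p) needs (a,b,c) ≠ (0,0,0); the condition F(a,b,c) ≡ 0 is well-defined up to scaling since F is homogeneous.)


F(6,1,4) ≡ 0 (mod 7); P is on the curve.

Evaluate F(6, 1, 4) term-by-term (mod 7).
  3*X**3 ↦ 3·216·1·1 = 648
  X**2*Y ↦ 1·36·1·1 = 36
  X*Y**2 ↦ 1·6·1·1 = 6
  2*X*Y*Z ↦ 2·6·1·4 = 48
  3*X*Z**2 ↦ 3·6·1·16 = 288
  -2*Y**3 ↦ -2·1·1·1 = -2
  -2*Y*Z**2 ↦ -2·1·1·16 = -32
  2*Z**3 ↦ 2·1·1·64 = 128
Sum: F(6, 1, 4) = (648) + (36) + (6) + (48) + (288) + (-2) + (-32) + (128) = 1120.
Reducing mod 7: 1120 ≡ 0 (mod 7).
Since F(a, b, c) ≡ 0 (mod 7), P lies on the curve.
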